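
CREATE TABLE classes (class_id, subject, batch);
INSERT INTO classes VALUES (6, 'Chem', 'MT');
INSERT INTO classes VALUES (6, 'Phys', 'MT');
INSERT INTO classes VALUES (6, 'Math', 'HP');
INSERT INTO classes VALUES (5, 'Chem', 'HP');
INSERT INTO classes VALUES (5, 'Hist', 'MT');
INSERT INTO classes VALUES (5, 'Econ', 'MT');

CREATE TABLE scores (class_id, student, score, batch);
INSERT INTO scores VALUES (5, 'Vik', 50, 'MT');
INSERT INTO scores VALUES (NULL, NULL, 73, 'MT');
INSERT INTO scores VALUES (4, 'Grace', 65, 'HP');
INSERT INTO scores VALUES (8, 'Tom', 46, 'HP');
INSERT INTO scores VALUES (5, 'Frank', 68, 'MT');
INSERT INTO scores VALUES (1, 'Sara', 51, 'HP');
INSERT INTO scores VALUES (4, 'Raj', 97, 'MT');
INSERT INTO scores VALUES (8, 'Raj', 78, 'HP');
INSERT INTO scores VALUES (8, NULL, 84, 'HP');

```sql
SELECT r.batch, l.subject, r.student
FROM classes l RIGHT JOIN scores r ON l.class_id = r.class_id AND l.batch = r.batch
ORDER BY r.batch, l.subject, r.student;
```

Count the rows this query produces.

11

RIGHT JOIN keeps every row from `scores`; unmatched rows get NULL for `classes`'s columns.
Matching on l.class_id = r.class_id AND l.batch = r.batch. A NULL in a compared column never satisfies the condition.
- l row (class_id=6, batch=MT): no match.
- l row (class_id=6, batch=MT): no match.
- l row (class_id=6, batch=HP): no match.
- l row (class_id=5, batch=HP): no match.
- l row (class_id=5, batch=MT): matches 2 r row(s) → 2 output row(s).
- l row (class_id=5, batch=MT): matches 2 r row(s) → 2 output row(s).
- 7 r row(s) had no l match → kept, l columns NULL.
Total: 4 matched + 7 padded = 11 rows.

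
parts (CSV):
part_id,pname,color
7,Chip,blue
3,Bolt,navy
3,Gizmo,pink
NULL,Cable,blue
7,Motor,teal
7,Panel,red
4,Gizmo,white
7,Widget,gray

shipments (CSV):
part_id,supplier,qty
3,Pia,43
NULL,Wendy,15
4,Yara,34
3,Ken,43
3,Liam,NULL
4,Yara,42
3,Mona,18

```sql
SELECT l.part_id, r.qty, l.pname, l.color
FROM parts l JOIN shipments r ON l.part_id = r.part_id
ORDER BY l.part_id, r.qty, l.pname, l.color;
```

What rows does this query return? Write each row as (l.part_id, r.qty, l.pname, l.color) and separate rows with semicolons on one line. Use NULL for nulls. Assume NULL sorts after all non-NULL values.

(3, 18, Bolt, navy); (3, 18, Gizmo, pink); (3, 43, Bolt, navy); (3, 43, Bolt, navy); (3, 43, Gizmo, pink); (3, 43, Gizmo, pink); (3, NULL, Bolt, navy); (3, NULL, Gizmo, pink); (4, 34, Gizmo, white); (4, 42, Gizmo, white)

INNER JOIN keeps only pairs where the ON condition holds.
Matching on l.part_id = r.part_id. A NULL in a compared column never satisfies the condition.
Matched pairs: 10.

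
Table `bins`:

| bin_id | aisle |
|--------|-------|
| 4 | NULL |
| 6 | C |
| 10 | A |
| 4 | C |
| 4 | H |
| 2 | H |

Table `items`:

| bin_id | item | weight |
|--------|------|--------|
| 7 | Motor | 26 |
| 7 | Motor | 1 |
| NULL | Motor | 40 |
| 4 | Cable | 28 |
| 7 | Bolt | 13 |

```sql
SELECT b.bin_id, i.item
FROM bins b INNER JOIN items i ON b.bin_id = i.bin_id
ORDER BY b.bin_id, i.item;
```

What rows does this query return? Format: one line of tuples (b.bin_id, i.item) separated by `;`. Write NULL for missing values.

(4, Cable); (4, Cable); (4, Cable)

INNER JOIN keeps only pairs where the ON condition holds.
Matching on b.bin_id = i.bin_id. A NULL in a compared column never satisfies the condition.
- b (bin_id=4) pairs with 1 row(s) of i.
- b (bin_id=6) has no partner → excluded.
- b (bin_id=10) has no partner → excluded.
- b (bin_id=4) pairs with 1 row(s) of i.
- b (bin_id=4) pairs with 1 row(s) of i.
- b (bin_id=2) has no partner → excluded.
After projecting and ordering:
b.bin_id | i.item
4 | Cable
4 | Cable
4 | Cable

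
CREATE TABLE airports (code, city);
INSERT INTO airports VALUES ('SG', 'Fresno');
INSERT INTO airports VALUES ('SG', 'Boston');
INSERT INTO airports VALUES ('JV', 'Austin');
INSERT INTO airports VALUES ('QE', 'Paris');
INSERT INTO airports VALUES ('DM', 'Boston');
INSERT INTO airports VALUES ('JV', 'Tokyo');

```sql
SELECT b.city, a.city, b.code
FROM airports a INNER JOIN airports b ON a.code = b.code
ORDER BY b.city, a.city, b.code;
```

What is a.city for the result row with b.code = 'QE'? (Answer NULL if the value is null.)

Paris

INNER JOIN keeps only pairs where the ON condition holds.
Matching on a.code = b.code.
- code=SG: 2 matching b row(s), so 2 row(s) emitted.
- code=SG: 2 matching b row(s), so 2 row(s) emitted.
- code=JV: 2 matching b row(s), so 2 row(s) emitted.
- code=QE: 1 matching b row(s), so 1 row(s) emitted.
- code=DM: 1 matching b row(s), so 1 row(s) emitted.
- code=JV: 2 matching b row(s), so 2 row(s) emitted.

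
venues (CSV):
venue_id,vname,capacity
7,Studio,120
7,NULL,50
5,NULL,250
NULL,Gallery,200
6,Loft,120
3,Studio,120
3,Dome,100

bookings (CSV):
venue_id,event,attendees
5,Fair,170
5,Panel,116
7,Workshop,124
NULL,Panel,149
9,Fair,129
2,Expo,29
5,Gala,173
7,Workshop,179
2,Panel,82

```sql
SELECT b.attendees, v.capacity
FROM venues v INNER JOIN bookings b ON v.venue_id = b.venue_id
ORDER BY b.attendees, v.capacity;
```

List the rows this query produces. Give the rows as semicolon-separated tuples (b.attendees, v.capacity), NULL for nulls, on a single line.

(116, 250); (124, 50); (124, 120); (170, 250); (173, 250); (179, 50); (179, 120)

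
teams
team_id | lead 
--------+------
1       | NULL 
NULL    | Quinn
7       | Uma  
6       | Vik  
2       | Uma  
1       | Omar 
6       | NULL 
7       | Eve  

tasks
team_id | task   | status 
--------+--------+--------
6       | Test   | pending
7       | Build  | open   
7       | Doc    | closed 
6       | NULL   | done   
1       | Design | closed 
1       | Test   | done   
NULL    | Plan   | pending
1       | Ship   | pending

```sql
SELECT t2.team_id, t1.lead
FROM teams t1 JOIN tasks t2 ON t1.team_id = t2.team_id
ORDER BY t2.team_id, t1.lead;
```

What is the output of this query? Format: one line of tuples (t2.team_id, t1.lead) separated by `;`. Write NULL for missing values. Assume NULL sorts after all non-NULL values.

INNER JOIN keeps only pairs where the ON condition holds.
Matching on t1.team_id = t2.team_id. A NULL in a compared column never satisfies the condition.
- t1[0] team_id=1 → 3 match(es) in t2 → 3 row(s).
- t1[1] team_id=NULL → no match; dropped.
- t1[2] team_id=7 → 2 match(es) in t2 → 2 row(s).
- t1[3] team_id=6 → 2 match(es) in t2 → 2 row(s).
- t1[4] team_id=2 → no match; dropped.
- t1[5] team_id=1 → 3 match(es) in t2 → 3 row(s).
- t1[6] team_id=6 → 2 match(es) in t2 → 2 row(s).
- t1[7] team_id=7 → 2 match(es) in t2 → 2 row(s).

(1, Omar); (1, Omar); (1, Omar); (1, NULL); (1, NULL); (1, NULL); (6, Vik); (6, Vik); (6, NULL); (6, NULL); (7, Eve); (7, Eve); (7, Uma); (7, Uma)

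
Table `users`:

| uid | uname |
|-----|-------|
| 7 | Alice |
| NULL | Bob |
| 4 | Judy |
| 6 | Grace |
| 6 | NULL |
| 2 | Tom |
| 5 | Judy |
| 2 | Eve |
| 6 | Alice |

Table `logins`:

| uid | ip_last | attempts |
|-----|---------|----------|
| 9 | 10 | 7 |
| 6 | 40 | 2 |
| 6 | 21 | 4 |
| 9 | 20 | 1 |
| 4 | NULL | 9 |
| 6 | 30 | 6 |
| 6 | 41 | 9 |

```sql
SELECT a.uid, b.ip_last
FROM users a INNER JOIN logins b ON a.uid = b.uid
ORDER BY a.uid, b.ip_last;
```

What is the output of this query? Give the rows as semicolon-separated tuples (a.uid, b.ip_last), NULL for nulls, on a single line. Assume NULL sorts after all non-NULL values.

(4, NULL); (6, 21); (6, 21); (6, 21); (6, 30); (6, 30); (6, 30); (6, 40); (6, 40); (6, 40); (6, 41); (6, 41); (6, 41)

INNER JOIN keeps only pairs where the ON condition holds.
Matching on a.uid = b.uid. A NULL in a compared column never satisfies the condition.
Matched pairs: 13.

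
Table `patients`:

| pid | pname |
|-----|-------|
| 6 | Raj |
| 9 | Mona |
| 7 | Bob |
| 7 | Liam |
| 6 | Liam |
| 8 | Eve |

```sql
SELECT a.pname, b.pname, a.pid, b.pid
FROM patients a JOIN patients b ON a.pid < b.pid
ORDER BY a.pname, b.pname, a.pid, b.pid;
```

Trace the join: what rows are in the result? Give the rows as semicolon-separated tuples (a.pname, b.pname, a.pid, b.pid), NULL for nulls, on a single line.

(Bob, Eve, 7, 8); (Bob, Mona, 7, 9); (Eve, Mona, 8, 9); (Liam, Bob, 6, 7); (Liam, Eve, 6, 8); (Liam, Eve, 7, 8); (Liam, Liam, 6, 7); (Liam, Mona, 6, 9); (Liam, Mona, 7, 9); (Raj, Bob, 6, 7); (Raj, Eve, 6, 8); (Raj, Liam, 6, 7); (Raj, Mona, 6, 9)

INNER JOIN keeps only pairs where the ON condition holds.
Matching on a.pid < b.pid.
- a[0] pid=6 → 4 match(es) in b → 4 row(s).
- a[1] pid=9 → no match; dropped.
- a[2] pid=7 → 2 match(es) in b → 2 row(s).
- a[3] pid=7 → 2 match(es) in b → 2 row(s).
- a[4] pid=6 → 4 match(es) in b → 4 row(s).
- a[5] pid=8 → 1 match(es) in b → 1 row(s).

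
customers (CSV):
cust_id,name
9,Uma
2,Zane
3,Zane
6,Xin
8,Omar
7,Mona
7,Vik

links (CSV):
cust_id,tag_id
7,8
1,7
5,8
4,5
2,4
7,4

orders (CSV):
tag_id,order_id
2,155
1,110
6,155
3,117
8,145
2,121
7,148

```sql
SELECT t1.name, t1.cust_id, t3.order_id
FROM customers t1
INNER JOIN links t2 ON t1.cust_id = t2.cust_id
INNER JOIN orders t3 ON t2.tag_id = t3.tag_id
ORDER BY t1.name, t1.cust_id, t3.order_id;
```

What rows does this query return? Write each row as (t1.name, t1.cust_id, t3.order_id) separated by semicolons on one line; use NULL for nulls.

(Mona, 7, 145); (Vik, 7, 145)

Joins associate left-to-right: customers INNER JOIN links on cust_id gives 5 intermediate row(s).
Then INNER JOIN `orders t3` on tag_id: keep only rows whose t2.tag_id appears in t3.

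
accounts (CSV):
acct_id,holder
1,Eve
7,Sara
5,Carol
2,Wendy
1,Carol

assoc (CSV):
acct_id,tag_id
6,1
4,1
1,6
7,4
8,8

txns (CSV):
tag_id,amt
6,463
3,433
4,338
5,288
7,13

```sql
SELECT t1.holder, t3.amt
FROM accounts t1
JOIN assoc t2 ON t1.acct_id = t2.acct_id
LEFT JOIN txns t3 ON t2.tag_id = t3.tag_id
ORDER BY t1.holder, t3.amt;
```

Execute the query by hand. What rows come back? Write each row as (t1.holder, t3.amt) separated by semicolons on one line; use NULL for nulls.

(Carol, 463); (Eve, 463); (Sara, 338)

Evaluate left to right. First `accounts t1 INNER JOIN assoc t2` on acct_id: 3 row(s).
Then LEFT JOIN `txns t3` on tag_id: each of those 3 rows is kept; rows whose t2.tag_id has no match in t3 get NULL for t3's columns.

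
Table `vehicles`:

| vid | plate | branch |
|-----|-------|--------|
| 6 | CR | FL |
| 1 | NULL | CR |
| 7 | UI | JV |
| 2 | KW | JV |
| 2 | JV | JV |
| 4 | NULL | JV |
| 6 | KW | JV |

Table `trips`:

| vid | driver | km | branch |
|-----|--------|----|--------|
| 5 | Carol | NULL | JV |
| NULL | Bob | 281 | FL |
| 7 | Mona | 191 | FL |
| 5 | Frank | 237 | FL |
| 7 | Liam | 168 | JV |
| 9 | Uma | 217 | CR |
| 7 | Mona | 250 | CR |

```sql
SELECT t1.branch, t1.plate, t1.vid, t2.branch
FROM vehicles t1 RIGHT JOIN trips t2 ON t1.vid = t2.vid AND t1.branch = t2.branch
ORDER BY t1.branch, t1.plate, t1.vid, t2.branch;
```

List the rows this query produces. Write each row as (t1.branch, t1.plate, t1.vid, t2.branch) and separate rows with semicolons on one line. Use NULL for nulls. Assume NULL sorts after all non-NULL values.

(JV, UI, 7, JV); (NULL, NULL, NULL, CR); (NULL, NULL, NULL, CR); (NULL, NULL, NULL, FL); (NULL, NULL, NULL, FL); (NULL, NULL, NULL, FL); (NULL, NULL, NULL, JV)

RIGHT JOIN keeps every row from `trips`; unmatched rows get NULL for `vehicles`'s columns.
Matching on t1.vid = t2.vid AND t1.branch = t2.branch. A NULL in a compared column never satisfies the condition.
Matched pairs: 1; unmatched t2 rows kept: 6.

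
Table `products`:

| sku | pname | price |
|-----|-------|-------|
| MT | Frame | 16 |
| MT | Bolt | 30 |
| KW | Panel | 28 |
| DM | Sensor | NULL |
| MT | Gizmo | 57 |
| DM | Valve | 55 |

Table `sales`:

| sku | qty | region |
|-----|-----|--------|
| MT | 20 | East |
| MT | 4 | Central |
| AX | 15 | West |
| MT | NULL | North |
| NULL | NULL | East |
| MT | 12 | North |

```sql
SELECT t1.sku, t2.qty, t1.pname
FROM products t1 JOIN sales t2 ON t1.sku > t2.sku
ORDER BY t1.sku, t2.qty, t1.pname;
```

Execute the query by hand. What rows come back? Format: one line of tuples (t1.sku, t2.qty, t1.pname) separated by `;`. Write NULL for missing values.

(DM, 15, Sensor); (DM, 15, Valve); (KW, 15, Panel); (MT, 15, Bolt); (MT, 15, Frame); (MT, 15, Gizmo)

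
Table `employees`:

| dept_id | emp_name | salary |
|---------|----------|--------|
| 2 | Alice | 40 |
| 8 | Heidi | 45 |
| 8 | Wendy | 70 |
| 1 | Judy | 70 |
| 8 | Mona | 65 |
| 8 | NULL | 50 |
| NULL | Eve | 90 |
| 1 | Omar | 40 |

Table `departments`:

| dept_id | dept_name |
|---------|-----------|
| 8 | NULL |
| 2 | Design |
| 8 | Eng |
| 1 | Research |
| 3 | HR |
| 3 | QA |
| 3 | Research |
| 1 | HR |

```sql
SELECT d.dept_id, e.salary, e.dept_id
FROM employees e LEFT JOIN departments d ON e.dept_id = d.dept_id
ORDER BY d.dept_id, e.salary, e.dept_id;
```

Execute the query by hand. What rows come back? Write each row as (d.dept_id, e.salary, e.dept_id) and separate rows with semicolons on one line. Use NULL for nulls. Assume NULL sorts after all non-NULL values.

(1, 40, 1); (1, 40, 1); (1, 70, 1); (1, 70, 1); (2, 40, 2); (8, 45, 8); (8, 45, 8); (8, 50, 8); (8, 50, 8); (8, 65, 8); (8, 65, 8); (8, 70, 8); (8, 70, 8); (NULL, 90, NULL)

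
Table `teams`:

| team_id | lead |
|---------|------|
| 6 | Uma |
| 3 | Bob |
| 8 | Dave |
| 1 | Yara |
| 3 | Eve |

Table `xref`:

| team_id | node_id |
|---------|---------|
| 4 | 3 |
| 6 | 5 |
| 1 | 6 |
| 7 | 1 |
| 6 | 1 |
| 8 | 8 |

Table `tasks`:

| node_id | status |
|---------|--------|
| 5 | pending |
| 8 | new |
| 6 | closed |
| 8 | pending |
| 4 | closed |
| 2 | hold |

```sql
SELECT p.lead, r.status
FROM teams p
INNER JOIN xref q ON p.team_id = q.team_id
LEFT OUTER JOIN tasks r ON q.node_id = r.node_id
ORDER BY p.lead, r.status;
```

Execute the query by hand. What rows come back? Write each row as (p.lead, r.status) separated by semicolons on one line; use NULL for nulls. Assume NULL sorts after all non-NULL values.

(Dave, new); (Dave, pending); (Uma, pending); (Uma, NULL); (Yara, closed)

Joins associate left-to-right: teams INNER JOIN xref on team_id gives 4 intermediate row(s).
Then LEFT JOIN `tasks r` on node_id: each of those 4 rows is kept; rows whose q.node_id has no match in r get NULL for r's columns.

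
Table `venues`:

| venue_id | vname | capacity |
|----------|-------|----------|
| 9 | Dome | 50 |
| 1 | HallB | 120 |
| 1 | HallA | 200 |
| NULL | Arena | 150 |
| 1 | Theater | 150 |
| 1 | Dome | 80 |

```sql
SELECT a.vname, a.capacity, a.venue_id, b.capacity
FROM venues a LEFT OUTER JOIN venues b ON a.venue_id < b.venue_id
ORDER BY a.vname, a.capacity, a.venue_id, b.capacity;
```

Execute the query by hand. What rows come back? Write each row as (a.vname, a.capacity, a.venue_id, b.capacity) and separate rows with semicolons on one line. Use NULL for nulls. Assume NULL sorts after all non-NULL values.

(Arena, 150, NULL, NULL); (Dome, 50, 9, NULL); (Dome, 80, 1, 50); (HallA, 200, 1, 50); (HallB, 120, 1, 50); (Theater, 150, 1, 50)

LEFT JOIN keeps every row from `venues a`; unmatched rows get NULL for `venues b`'s columns.
Matching on a.venue_id < b.venue_id. A NULL in a compared column never satisfies the condition.
- a (venue_id=9) has no partner → padded with NULL.
- a (venue_id=1) pairs with 1 row(s) of b.
- a (venue_id=1) pairs with 1 row(s) of b.
- a (venue_id=NULL) has no partner → padded with NULL.
- a (venue_id=1) pairs with 1 row(s) of b.
- a (venue_id=1) pairs with 1 row(s) of b.
After projecting and ordering:
a.vname | a.capacity | a.venue_id | b.capacity
Arena | 150 | NULL | NULL
Dome | 50 | 9 | NULL
Dome | 80 | 1 | 50
HallA | 200 | 1 | 50
HallB | 120 | 1 | 50
Theater | 150 | 1 | 50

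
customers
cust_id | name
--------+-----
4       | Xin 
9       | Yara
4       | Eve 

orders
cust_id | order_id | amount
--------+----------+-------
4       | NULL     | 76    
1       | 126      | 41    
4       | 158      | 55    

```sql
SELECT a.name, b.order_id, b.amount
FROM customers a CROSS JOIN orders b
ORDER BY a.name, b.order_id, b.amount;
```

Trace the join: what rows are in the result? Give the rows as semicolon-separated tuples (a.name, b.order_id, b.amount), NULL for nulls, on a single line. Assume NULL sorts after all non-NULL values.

CROSS JOIN pairs every row of `customers` with every row of `orders`: 3 × 3 = 9 rows.
After projecting and ordering:
a.name | b.order_id | b.amount
Eve | 126 | 41
Eve | 158 | 55
Eve | NULL | 76
Xin | 126 | 41
Xin | 158 | 55
Xin | NULL | 76
Yara | 126 | 41
Yara | 158 | 55
Yara | NULL | 76

(Eve, 126, 41); (Eve, 158, 55); (Eve, NULL, 76); (Xin, 126, 41); (Xin, 158, 55); (Xin, NULL, 76); (Yara, 126, 41); (Yara, 158, 55); (Yara, NULL, 76)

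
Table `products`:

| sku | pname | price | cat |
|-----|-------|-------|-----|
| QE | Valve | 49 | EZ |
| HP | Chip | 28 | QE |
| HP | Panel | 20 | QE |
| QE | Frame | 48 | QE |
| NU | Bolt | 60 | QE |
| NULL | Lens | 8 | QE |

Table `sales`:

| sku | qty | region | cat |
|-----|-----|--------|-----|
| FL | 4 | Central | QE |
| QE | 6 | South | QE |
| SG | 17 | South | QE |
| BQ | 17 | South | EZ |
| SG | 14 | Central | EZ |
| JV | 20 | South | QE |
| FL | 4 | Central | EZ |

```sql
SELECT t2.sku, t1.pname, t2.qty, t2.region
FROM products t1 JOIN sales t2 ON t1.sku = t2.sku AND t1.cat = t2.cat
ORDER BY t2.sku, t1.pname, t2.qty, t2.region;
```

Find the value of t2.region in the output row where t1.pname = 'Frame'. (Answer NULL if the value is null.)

South

INNER JOIN keeps only pairs where the ON condition holds.
Matching on t1.sku = t2.sku AND t1.cat = t2.cat. A NULL in a compared column never satisfies the condition.
Matched pairs: 1.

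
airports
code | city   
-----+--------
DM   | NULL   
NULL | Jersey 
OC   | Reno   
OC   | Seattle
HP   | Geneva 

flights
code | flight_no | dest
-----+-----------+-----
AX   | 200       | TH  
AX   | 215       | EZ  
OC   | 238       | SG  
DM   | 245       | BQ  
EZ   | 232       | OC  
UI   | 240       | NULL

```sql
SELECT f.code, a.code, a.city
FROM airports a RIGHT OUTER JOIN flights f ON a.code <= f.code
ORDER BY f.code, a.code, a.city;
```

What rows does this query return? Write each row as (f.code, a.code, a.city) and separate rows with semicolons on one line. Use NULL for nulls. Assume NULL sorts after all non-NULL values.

RIGHT JOIN keeps every row from `flights`; unmatched rows get NULL for `airports`'s columns.
Matching on a.code <= f.code. A NULL in a compared column never satisfies the condition.
- a row (code=DM): matches 4 f row(s) → 4 output row(s).
- a row (code=NULL): no match.
- a row (code=OC): matches 2 f row(s) → 2 output row(s).
- a row (code=OC): matches 2 f row(s) → 2 output row(s).
- a row (code=HP): matches 2 f row(s) → 2 output row(s).
- 2 row(s) from f found no a partner → padded with NULL.

(AX, NULL, NULL); (AX, NULL, NULL); (DM, DM, NULL); (EZ, DM, NULL); (OC, DM, NULL); (OC, HP, Geneva); (OC, OC, Reno); (OC, OC, Seattle); (UI, DM, NULL); (UI, HP, Geneva); (UI, OC, Reno); (UI, OC, Seattle)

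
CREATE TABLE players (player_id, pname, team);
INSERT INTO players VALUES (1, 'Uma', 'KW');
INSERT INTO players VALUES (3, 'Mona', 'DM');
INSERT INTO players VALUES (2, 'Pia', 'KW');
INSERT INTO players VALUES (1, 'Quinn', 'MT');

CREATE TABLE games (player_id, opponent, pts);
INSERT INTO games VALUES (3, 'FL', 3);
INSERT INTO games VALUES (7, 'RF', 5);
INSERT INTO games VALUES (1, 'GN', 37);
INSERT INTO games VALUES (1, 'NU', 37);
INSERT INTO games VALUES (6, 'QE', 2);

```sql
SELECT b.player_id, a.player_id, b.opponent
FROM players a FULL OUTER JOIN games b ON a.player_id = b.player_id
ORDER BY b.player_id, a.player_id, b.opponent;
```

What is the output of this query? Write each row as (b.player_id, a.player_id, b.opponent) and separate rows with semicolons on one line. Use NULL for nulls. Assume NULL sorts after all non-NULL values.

FULL OUTER JOIN keeps every row from both sides; unmatched rows get NULL for the other side's columns.
Matching on a.player_id = b.player_id.
Matched pairs: 5; unmatched a rows kept: 1; unmatched b rows kept: 2.

(1, 1, GN); (1, 1, GN); (1, 1, NU); (1, 1, NU); (3, 3, FL); (6, NULL, QE); (7, NULL, RF); (NULL, 2, NULL)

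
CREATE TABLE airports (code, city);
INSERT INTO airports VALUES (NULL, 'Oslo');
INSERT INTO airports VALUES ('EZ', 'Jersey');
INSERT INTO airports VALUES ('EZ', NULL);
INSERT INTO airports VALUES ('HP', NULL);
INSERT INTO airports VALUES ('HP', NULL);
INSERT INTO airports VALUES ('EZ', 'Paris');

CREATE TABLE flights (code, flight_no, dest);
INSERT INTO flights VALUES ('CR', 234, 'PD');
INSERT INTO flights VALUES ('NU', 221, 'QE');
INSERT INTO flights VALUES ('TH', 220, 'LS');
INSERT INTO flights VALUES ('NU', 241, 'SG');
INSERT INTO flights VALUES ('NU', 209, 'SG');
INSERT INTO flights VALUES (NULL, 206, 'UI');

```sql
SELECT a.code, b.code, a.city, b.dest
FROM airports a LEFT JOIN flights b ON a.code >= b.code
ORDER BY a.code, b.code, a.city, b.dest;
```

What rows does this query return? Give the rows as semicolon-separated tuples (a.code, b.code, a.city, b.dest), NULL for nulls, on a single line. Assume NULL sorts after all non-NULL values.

LEFT JOIN keeps every row from `airports`; unmatched rows get NULL for `flights`'s columns.
Matching on a.code >= b.code. A NULL in a compared column never satisfies the condition.
- a[0] code=NULL → no match; kept with NULLs on the b side.
- a[1] code=EZ → 1 match(es) in b → 1 row(s).
- a[2] code=EZ → 1 match(es) in b → 1 row(s).
- a[3] code=HP → 1 match(es) in b → 1 row(s).
- a[4] code=HP → 1 match(es) in b → 1 row(s).
- a[5] code=EZ → 1 match(es) in b → 1 row(s).
After projecting and ordering:
a.code | b.code | a.city | b.dest
EZ | CR | Jersey | PD
EZ | CR | Paris | PD
EZ | CR | NULL | PD
HP | CR | NULL | PD
HP | CR | NULL | PD
NULL | NULL | Oslo | NULL

(EZ, CR, Jersey, PD); (EZ, CR, Paris, PD); (EZ, CR, NULL, PD); (HP, CR, NULL, PD); (HP, CR, NULL, PD); (NULL, NULL, Oslo, NULL)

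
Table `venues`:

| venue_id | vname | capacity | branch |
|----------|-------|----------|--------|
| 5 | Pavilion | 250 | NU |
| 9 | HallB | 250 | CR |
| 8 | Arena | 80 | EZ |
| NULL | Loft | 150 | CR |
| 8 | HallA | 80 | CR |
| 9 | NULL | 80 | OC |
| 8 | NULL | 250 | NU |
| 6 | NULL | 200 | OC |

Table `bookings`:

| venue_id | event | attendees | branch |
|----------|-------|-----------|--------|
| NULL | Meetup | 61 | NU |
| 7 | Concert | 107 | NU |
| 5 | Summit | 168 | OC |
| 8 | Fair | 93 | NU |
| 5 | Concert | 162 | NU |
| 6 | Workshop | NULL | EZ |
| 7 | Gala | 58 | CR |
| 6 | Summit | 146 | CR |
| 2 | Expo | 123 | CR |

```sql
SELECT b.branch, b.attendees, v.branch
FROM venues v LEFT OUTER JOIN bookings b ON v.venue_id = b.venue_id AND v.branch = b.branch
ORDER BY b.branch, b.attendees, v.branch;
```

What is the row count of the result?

LEFT JOIN keeps every row from `venues`; unmatched rows get NULL for `bookings`'s columns.
Matching on v.venue_id = b.venue_id AND v.branch = b.branch. A NULL in a compared column never satisfies the condition.
- v row (venue_id=5, branch=NU): matches 1 b row(s) → 1 output row(s).
- v row (venue_id=9, branch=CR): no match → kept, b columns NULL.
- v row (venue_id=8, branch=EZ): no match → kept, b columns NULL.
- v row (venue_id=NULL, branch=CR): no match → kept, b columns NULL.
- v row (venue_id=8, branch=CR): no match → kept, b columns NULL.
- v row (venue_id=9, branch=OC): no match → kept, b columns NULL.
- v row (venue_id=8, branch=NU): matches 1 b row(s) → 1 output row(s).
- v row (venue_id=6, branch=OC): no match → kept, b columns NULL.
Total: 2 matched + 6 padded = 8 rows.

8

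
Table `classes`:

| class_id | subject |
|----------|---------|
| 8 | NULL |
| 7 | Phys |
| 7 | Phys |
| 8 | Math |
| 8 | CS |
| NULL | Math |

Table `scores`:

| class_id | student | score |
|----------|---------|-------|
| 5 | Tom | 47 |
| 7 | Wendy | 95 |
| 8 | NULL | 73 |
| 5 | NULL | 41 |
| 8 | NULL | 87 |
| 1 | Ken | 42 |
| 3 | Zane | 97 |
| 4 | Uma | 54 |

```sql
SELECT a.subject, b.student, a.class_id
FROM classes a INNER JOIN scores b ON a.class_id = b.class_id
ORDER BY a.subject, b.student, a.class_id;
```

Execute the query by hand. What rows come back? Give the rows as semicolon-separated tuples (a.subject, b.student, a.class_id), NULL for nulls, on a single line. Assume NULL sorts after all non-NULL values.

(CS, NULL, 8); (CS, NULL, 8); (Math, NULL, 8); (Math, NULL, 8); (Phys, Wendy, 7); (Phys, Wendy, 7); (NULL, NULL, 8); (NULL, NULL, 8)

INNER JOIN keeps only pairs where the ON condition holds.
Matching on a.class_id = b.class_id. A NULL in a compared column never satisfies the condition.
Matched pairs: 8.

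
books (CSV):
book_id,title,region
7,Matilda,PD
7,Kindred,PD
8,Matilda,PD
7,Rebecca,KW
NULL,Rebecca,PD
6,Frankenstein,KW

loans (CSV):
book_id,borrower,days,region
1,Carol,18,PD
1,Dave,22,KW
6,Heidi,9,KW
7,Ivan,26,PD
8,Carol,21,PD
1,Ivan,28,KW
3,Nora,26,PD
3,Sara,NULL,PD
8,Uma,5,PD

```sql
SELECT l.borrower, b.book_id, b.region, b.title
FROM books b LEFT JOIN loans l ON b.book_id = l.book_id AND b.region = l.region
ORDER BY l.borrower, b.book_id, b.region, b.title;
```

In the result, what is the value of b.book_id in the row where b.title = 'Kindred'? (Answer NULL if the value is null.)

7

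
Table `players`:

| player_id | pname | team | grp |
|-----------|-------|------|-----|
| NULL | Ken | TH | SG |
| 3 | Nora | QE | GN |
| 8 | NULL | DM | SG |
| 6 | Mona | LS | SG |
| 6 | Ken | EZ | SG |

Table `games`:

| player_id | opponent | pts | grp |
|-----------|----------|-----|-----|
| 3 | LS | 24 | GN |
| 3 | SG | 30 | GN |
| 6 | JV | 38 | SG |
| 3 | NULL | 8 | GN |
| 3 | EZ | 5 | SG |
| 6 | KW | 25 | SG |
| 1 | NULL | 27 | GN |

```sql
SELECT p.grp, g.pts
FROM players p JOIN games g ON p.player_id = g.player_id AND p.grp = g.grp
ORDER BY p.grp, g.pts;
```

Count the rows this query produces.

7

INNER JOIN keeps only pairs where the ON condition holds.
Matching on p.player_id = g.player_id AND p.grp = g.grp. A NULL in a compared column never satisfies the condition.
- p[0] player_id=NULL, grp=SG → no match; dropped.
- p[1] player_id=3, grp=GN → 3 match(es) in g → 3 row(s).
- p[2] player_id=8, grp=SG → no match; dropped.
- p[3] player_id=6, grp=SG → 2 match(es) in g → 2 row(s).
- p[4] player_id=6, grp=SG → 2 match(es) in g → 2 row(s).
Total: 7 rows.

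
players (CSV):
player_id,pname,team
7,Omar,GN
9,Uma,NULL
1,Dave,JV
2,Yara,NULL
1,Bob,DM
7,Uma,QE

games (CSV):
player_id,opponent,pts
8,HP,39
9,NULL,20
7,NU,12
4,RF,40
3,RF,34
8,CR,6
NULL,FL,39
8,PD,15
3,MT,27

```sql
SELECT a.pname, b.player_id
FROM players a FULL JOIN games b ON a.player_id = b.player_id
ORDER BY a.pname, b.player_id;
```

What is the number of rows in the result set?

13

FULL OUTER JOIN keeps every row from both sides; unmatched rows get NULL for the other side's columns.
Matching on a.player_id = b.player_id. A NULL in a compared column never satisfies the condition.
Matched pairs: 3; unmatched a rows kept: 3; unmatched b rows kept: 7.
Total: 3 matched + 10 padded = 13 rows.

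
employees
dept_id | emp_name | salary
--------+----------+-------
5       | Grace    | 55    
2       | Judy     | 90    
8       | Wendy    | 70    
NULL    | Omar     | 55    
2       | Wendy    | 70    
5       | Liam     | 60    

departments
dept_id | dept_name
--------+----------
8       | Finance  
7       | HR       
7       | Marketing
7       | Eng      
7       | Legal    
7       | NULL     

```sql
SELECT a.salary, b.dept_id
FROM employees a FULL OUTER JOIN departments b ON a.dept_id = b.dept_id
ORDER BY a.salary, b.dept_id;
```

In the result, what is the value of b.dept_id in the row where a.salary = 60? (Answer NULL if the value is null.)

FULL OUTER JOIN keeps every row from both sides; unmatched rows get NULL for the other side's columns.
Matching on a.dept_id = b.dept_id. A NULL in a compared column never satisfies the condition.
Matched pairs: 1; unmatched a rows kept: 5; unmatched b rows kept: 5.

NULL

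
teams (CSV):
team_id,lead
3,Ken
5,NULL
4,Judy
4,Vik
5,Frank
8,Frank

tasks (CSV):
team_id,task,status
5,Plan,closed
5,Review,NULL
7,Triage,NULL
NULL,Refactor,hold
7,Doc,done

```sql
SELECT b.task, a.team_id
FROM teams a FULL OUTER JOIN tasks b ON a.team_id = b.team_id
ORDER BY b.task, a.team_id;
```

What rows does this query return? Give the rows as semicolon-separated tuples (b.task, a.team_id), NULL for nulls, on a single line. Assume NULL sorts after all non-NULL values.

FULL OUTER JOIN keeps every row from both sides; unmatched rows get NULL for the other side's columns.
Matching on a.team_id = b.team_id. A NULL in a compared column never satisfies the condition.
Matched pairs: 4; unmatched a rows kept: 4; unmatched b rows kept: 3.

(Doc, NULL); (Plan, 5); (Plan, 5); (Refactor, NULL); (Review, 5); (Review, 5); (Triage, NULL); (NULL, 3); (NULL, 4); (NULL, 4); (NULL, 8)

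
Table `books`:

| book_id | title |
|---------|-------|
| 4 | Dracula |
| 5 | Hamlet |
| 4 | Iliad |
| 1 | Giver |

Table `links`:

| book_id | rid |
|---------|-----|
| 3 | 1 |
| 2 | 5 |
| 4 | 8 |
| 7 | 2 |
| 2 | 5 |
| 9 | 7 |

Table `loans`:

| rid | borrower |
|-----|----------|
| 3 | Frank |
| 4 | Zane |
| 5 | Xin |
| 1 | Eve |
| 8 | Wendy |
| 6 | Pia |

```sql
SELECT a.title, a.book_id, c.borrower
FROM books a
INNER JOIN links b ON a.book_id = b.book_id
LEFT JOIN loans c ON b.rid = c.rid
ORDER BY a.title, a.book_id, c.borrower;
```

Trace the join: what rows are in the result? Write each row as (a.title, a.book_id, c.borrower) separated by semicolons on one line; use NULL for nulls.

Evaluate left to right. First `books a INNER JOIN links b` on book_id: 2 row(s).
Then LEFT JOIN `loans c` on rid: each of those 2 rows is kept; rows whose b.rid has no match in c get NULL for c's columns.

(Dracula, 4, Wendy); (Iliad, 4, Wendy)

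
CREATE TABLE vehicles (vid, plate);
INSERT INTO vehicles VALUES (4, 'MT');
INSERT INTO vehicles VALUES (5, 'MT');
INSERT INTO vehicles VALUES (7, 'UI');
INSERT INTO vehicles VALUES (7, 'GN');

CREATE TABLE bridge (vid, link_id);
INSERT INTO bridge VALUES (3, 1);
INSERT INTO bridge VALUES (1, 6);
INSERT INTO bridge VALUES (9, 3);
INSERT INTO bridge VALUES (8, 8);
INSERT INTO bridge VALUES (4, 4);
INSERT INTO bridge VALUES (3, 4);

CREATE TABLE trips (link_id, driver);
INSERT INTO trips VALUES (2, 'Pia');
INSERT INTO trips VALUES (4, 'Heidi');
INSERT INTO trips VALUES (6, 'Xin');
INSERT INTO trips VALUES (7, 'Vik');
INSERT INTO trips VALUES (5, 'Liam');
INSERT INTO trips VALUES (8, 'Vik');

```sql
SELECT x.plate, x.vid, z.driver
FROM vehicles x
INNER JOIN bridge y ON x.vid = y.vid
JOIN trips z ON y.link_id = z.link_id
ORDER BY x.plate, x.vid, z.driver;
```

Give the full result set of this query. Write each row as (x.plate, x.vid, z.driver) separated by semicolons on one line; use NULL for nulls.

Evaluate left to right. First `vehicles x INNER JOIN bridge y` on vid: 1 row(s).
Then INNER JOIN `trips z` on link_id: keep only rows whose y.link_id appears in z.

(MT, 4, Heidi)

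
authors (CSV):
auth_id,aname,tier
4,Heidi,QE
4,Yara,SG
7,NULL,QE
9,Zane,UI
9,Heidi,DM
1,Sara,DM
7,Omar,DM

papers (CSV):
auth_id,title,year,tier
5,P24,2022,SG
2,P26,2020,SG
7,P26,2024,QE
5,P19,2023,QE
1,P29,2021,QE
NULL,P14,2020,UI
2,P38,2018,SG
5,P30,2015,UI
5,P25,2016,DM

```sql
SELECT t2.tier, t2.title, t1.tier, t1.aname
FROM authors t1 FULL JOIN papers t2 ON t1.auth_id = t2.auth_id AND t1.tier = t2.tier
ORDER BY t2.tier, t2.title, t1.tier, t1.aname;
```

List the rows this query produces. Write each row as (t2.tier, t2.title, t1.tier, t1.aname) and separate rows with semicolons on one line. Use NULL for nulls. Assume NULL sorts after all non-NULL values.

FULL OUTER JOIN keeps every row from both sides; unmatched rows get NULL for the other side's columns.
Matching on t1.auth_id = t2.auth_id AND t1.tier = t2.tier. A NULL in a compared column never satisfies the condition.
Matched pairs: 1; unmatched t1 rows kept: 6; unmatched t2 rows kept: 8.

(DM, P25, NULL, NULL); (QE, P19, NULL, NULL); (QE, P26, QE, NULL); (QE, P29, NULL, NULL); (SG, P24, NULL, NULL); (SG, P26, NULL, NULL); (SG, P38, NULL, NULL); (UI, P14, NULL, NULL); (UI, P30, NULL, NULL); (NULL, NULL, DM, Heidi); (NULL, NULL, DM, Omar); (NULL, NULL, DM, Sara); (NULL, NULL, QE, Heidi); (NULL, NULL, SG, Yara); (NULL, NULL, UI, Zane)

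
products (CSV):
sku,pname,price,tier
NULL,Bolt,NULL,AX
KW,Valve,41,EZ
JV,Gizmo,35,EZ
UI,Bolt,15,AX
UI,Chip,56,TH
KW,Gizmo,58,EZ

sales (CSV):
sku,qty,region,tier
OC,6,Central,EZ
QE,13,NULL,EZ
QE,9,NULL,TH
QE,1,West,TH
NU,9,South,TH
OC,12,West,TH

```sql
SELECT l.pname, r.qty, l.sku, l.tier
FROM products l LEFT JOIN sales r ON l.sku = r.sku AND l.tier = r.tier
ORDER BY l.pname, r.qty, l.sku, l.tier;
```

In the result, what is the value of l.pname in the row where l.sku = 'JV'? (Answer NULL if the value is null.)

Gizmo

LEFT JOIN keeps every row from `products`; unmatched rows get NULL for `sales`'s columns.
Matching on l.sku = r.sku AND l.tier = r.tier. A NULL in a compared column never satisfies the condition.
Matched pairs: 0; unmatched l rows kept: 6.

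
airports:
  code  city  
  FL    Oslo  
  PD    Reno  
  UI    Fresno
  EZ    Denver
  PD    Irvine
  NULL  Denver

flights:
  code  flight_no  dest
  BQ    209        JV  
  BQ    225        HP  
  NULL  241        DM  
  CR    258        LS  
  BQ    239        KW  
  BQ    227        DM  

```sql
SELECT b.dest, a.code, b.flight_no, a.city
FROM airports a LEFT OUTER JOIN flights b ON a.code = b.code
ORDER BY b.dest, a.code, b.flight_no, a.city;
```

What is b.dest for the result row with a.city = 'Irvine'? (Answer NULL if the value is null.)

NULL

LEFT JOIN keeps every row from `airports`; unmatched rows get NULL for `flights`'s columns.
Matching on a.code = b.code. A NULL in a compared column never satisfies the condition.
- a (code=FL) has no partner → padded with NULL.
- a (code=PD) has no partner → padded with NULL.
- a (code=UI) has no partner → padded with NULL.
- a (code=EZ) has no partner → padded with NULL.
- a (code=PD) has no partner → padded with NULL.
- a (code=NULL) has no partner → padded with NULL.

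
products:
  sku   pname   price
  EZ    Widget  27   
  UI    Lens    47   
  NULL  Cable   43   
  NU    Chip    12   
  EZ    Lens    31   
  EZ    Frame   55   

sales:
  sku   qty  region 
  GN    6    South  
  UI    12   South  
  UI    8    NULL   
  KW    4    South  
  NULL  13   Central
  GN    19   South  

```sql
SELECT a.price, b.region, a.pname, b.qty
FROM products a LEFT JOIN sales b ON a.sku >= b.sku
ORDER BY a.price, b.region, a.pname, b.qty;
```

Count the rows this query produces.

LEFT JOIN keeps every row from `products`; unmatched rows get NULL for `sales`'s columns.
Matching on a.sku >= b.sku. A NULL in a compared column never satisfies the condition.
- sku=EZ: no b row matches, row kept with b columns NULL.
- sku=UI: 5 matching b row(s), so 5 row(s) emitted.
- sku=NULL: no b row matches, row kept with b columns NULL.
- sku=NU: 3 matching b row(s), so 3 row(s) emitted.
- sku=EZ: no b row matches, row kept with b columns NULL.
- sku=EZ: no b row matches, row kept with b columns NULL.
Total: 8 matched + 4 padded = 12 rows.

12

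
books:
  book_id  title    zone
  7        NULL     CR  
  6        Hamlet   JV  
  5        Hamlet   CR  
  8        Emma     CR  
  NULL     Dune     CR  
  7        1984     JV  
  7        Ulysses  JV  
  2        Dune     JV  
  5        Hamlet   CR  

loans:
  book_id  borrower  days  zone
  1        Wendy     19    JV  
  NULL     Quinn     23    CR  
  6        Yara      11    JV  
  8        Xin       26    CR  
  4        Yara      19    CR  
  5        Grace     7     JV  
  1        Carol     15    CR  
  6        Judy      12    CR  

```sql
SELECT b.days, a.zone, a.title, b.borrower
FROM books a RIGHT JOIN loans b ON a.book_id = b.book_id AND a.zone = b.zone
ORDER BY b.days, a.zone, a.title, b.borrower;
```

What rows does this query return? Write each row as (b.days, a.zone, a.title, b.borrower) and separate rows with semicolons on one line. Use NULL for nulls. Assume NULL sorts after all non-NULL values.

(7, NULL, NULL, Grace); (11, JV, Hamlet, Yara); (12, NULL, NULL, Judy); (15, NULL, NULL, Carol); (19, NULL, NULL, Wendy); (19, NULL, NULL, Yara); (23, NULL, NULL, Quinn); (26, CR, Emma, Xin)

RIGHT JOIN keeps every row from `loans`; unmatched rows get NULL for `books`'s columns.
Matching on a.book_id = b.book_id AND a.zone = b.zone. A NULL in a compared column never satisfies the condition.
Matched pairs: 2; unmatched b rows kept: 6.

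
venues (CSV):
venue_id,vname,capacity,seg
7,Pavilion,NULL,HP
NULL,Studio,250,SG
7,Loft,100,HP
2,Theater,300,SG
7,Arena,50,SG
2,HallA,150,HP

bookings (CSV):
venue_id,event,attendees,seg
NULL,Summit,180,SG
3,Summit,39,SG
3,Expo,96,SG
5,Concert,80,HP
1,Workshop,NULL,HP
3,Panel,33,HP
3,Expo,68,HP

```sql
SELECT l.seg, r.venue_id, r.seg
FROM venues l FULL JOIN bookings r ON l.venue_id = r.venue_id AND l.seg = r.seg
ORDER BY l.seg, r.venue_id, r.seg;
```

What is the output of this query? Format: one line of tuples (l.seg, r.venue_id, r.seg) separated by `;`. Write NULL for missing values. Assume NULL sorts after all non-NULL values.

FULL OUTER JOIN keeps every row from both sides; unmatched rows get NULL for the other side's columns.
Matching on l.venue_id = r.venue_id AND l.seg = r.seg. A NULL in a compared column never satisfies the condition.
- l[0] venue_id=7, seg=HP → no match; kept with NULLs on the r side.
- l[1] venue_id=NULL, seg=SG → no match; kept with NULLs on the r side.
- l[2] venue_id=7, seg=HP → no match; kept with NULLs on the r side.
- l[3] venue_id=2, seg=SG → no match; kept with NULLs on the r side.
- l[4] venue_id=7, seg=SG → no match; kept with NULLs on the r side.
- l[5] venue_id=2, seg=HP → no match; kept with NULLs on the r side.
- plus 7 unmatched r row(s), each kept with NULL l columns.

(HP, NULL, NULL); (HP, NULL, NULL); (HP, NULL, NULL); (SG, NULL, NULL); (SG, NULL, NULL); (SG, NULL, NULL); (NULL, 1, HP); (NULL, 3, HP); (NULL, 3, HP); (NULL, 3, SG); (NULL, 3, SG); (NULL, 5, HP); (NULL, NULL, SG)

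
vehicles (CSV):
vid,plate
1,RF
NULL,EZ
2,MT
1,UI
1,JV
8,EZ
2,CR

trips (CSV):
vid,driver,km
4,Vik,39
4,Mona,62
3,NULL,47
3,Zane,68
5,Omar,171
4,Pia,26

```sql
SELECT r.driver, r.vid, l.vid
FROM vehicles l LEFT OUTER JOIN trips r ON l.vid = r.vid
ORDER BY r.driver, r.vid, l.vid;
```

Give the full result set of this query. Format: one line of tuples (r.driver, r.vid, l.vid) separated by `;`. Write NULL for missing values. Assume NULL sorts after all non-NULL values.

LEFT JOIN keeps every row from `vehicles`; unmatched rows get NULL for `trips`'s columns.
Matching on l.vid = r.vid. A NULL in a compared column never satisfies the condition.
- l[0] vid=1 → no match; kept with NULLs on the r side.
- l[1] vid=NULL → no match; kept with NULLs on the r side.
- l[2] vid=2 → no match; kept with NULLs on the r side.
- l[3] vid=1 → no match; kept with NULLs on the r side.
- l[4] vid=1 → no match; kept with NULLs on the r side.
- l[5] vid=8 → no match; kept with NULLs on the r side.
- l[6] vid=2 → no match; kept with NULLs on the r side.
After projecting and ordering:
r.driver | r.vid | l.vid
NULL | NULL | 1
NULL | NULL | 1
NULL | NULL | 1
NULL | NULL | 2
NULL | NULL | 2
NULL | NULL | 8
NULL | NULL | NULL

(NULL, NULL, 1); (NULL, NULL, 1); (NULL, NULL, 1); (NULL, NULL, 2); (NULL, NULL, 2); (NULL, NULL, 8); (NULL, NULL, NULL)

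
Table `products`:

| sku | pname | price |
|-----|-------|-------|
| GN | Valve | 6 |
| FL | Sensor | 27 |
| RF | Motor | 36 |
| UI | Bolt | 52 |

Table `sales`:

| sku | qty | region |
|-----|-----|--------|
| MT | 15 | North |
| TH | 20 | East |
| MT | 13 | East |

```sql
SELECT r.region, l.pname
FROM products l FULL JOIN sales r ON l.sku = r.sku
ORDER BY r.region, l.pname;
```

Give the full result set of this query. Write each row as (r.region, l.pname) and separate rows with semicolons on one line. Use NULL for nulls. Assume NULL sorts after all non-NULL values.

FULL OUTER JOIN keeps every row from both sides; unmatched rows get NULL for the other side's columns.
Matching on l.sku = r.sku.
Matched pairs: 0; unmatched l rows kept: 4; unmatched r rows kept: 3.

(East, NULL); (East, NULL); (North, NULL); (NULL, Bolt); (NULL, Motor); (NULL, Sensor); (NULL, Valve)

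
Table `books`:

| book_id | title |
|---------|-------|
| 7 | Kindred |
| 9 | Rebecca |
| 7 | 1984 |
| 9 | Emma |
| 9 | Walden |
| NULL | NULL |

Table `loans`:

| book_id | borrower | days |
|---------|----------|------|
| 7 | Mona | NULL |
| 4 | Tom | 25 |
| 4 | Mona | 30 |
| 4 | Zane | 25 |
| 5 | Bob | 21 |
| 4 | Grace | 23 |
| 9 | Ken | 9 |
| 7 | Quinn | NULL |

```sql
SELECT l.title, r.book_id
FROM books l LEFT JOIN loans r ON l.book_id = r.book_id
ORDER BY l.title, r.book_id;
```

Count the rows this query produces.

8

LEFT JOIN keeps every row from `books`; unmatched rows get NULL for `loans`'s columns.
Matching on l.book_id = r.book_id. A NULL in a compared column never satisfies the condition.
Matched pairs: 7; unmatched l rows kept: 1.
Total: 7 matched + 1 padded = 8 rows.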